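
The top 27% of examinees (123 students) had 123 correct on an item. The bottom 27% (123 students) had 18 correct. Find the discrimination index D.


p_upper = 123/123 = 1.0
p_lower = 18/123 = 0.1463
D = 1.0 - 0.1463 = 0.8537

0.8537


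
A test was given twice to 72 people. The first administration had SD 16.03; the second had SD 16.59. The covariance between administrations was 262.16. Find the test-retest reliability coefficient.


r = cov(X,Y) / (SD_X * SD_Y)
r = 262.16 / (16.03 * 16.59)
r = 262.16 / 265.9377
r = 0.9858

0.9858


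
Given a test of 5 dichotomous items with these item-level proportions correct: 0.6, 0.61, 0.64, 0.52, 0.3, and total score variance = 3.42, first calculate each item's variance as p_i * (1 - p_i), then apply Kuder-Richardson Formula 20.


For each item, compute p_i * q_i:
  Item 1: 0.6 * 0.4 = 0.24
  Item 2: 0.61 * 0.39 = 0.2379
  Item 3: 0.64 * 0.36 = 0.2304
  Item 4: 0.52 * 0.48 = 0.2496
  Item 5: 0.3 * 0.7 = 0.21
Sum(p_i * q_i) = 0.24 + 0.2379 + 0.2304 + 0.2496 + 0.21 = 1.1679
KR-20 = (k/(k-1)) * (1 - Sum(p_i*q_i) / Var_total)
= (5/4) * (1 - 1.1679/3.42)
= 1.25 * 0.6585
KR-20 = 0.8231

0.8231


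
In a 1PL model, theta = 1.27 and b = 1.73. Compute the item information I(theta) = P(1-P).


P = 1/(1+exp(-(1.27-1.73))) = 0.387
I = P*(1-P) = 0.387 * 0.613
I = 0.2372

0.2372


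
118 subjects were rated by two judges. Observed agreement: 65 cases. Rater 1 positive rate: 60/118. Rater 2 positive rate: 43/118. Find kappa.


P_o = 65/118 = 0.550847
P_e = (60*43 + 58*75) / 13924 = 0.497702
kappa = (P_o - P_e) / (1 - P_e)
kappa = (0.550847 - 0.497702) / (1 - 0.497702)
kappa = 0.1058

0.1058


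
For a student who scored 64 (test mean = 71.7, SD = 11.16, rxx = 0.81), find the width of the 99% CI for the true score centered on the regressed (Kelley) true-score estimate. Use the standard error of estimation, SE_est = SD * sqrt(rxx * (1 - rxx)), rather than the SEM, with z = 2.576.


True score estimate = 0.81*64 + 0.19*71.7 = 65.463
SE_est = SD * sqrt(rxx * (1 - rxx)) = 11.16 * sqrt(0.81 * 0.19) = 11.16 * sqrt(0.1539) = 4.378078
CI = T_est +/- z * SE_est, so width = 2 * z * SE_est = 2 * 2.576 * 4.378078
Width = 22.5559

22.5559


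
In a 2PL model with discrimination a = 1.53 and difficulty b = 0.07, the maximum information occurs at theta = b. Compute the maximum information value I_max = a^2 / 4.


For 2PL, max info at theta = b = 0.07
I_max = a^2 / 4 = 1.53^2 / 4
= 2.3409 / 4
I_max = 0.5852

0.5852


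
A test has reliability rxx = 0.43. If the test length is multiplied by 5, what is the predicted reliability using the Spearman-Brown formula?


r_new = (n * rxx) / (1 + (n-1) * rxx)
r_new = (5 * 0.43) / (1 + 4 * 0.43)
r_new = 2.15 / 2.72
r_new = 0.7904

0.7904


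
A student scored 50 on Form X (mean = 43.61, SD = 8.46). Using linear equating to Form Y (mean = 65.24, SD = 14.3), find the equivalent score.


slope = SD_Y / SD_X = 14.3 / 8.46 ~ 1.6903
intercept = mean_Y - slope * mean_X = 65.24 - (14.3 / 8.46) * 43.61 ~ -8.4743
Y = slope * X + intercept. To avoid rounding drift from the rounded slope/intercept, evaluate the equivalent form Y = mean_Y + SD_Y * (X - mean_X) / SD_X at full precision:
Y = 65.24 + 14.3 * (50 - 43.61) / 8.46
Y = 65.24 + 14.3 * 6.39 / 8.46
Y = 65.24 + 91.377 / 8.46
Y = 65.24 + 10.8011
Y = 76.0411

76.0411


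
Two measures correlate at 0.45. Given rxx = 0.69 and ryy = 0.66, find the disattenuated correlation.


r_corrected = rxy / sqrt(rxx * ryy)
= 0.45 / sqrt(0.69 * 0.66)
= 0.45 / sqrt(0.4554)
= 0.45 / 0.674833
r_corrected = 0.6668

0.6668


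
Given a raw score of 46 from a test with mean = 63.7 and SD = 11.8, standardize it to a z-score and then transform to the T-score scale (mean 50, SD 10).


z = (X - mean) / SD = (46 - 63.7) / 11.8
z = -17.7 / 11.8
z = -1.5
T-score = T = 50 + 10z
Carry z at full precision (z = -17.7 / 11.8) into the conversion:
T-score = 50 + 10 * (-17.7 / 11.8) = 50 + -177 / 11.8
T-score = 50 + -15.0
T-score = 35.0

35.0


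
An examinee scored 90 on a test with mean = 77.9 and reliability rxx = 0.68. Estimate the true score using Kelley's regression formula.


T_est = rxx * X + (1 - rxx) * mean
T_est = 0.68 * 90 + 0.32 * 77.9
T_est = 61.2 + 24.928
T_est = 86.128

86.128


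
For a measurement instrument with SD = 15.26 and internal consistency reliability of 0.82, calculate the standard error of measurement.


SEM = SD * sqrt(1 - rxx)
SEM = 15.26 * sqrt(1 - 0.82)
SEM = 15.26 * sqrt(0.18) = 15.26 * 0.424264
SEM = 6.4743

6.4743


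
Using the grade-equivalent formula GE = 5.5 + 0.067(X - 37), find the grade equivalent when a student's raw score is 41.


raw - median = 41 - 37 = 4
slope * diff = 0.067 * 4 = 0.268
GE = 5.5 + 0.268
GE = 5.768

5.768


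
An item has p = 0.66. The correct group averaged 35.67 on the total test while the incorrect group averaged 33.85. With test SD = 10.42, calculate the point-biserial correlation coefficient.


q = 1 - p = 0.34
rpb = ((M1 - M0) / SD) * sqrt(p * q)
rpb = ((35.67 - 33.85) / 10.42) * sqrt(0.66 * 0.34)
rpb = 0.0827

0.0827


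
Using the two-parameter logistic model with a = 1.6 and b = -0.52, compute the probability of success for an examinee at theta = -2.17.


a*(theta - b) = 1.6 * (-2.17 - -0.52) = -2.64
exp(--2.64) = 14.0132
P = 1 / (1 + 14.0132)
P = 0.0666

0.0666


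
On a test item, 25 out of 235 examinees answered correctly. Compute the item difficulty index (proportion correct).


Item difficulty p = number correct / total examinees
p = 25 / 235
p = 0.1064

0.1064


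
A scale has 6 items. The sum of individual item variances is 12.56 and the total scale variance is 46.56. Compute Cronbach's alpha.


alpha = (k/(k-1)) * (1 - sum(si^2)/s_total^2)
= (6/5) * (1 - 12.56/46.56)
alpha = 0.8763

0.8763


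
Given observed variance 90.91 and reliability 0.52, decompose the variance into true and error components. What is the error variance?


var_true = rxx * var_obs = 0.52 * 90.91 = 47.2732
var_error = var_obs - var_true
var_error = 90.91 - 47.2732
var_error = 43.6368

43.6368


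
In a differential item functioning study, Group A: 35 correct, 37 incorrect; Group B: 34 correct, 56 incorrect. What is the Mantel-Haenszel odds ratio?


Odds_A = 35/37 = 0.9459
Odds_B = 34/56 = 0.6071
OR = Odds_A / Odds_B = 0.9459 / 0.6071
Exactly, OR = (35 * 56) / (37 * 34) = 1960 / 1258
OR = 1.558

1.558


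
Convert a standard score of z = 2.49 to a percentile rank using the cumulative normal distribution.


CDF(z) = 0.5 * (1 + erf(z/sqrt(2)))
erf(1.7607) = 0.9872
CDF = 0.9936
Percentile rank = 0.9936 * 100 = 99.36

99.36


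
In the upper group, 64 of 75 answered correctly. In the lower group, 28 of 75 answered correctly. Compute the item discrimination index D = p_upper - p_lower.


p_upper = 64/75 = 0.8533
p_lower = 28/75 = 0.3733
D = 0.8533 - 0.3733 = 0.48

0.48


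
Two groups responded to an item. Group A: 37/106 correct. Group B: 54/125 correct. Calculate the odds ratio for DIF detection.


Odds_A = 37/69 = 0.5362
Odds_B = 54/71 = 0.7606
OR = Odds_A / Odds_B = 0.5362 / 0.7606
Exactly, OR = (37 * 71) / (69 * 54) = 2627 / 3726
OR = 0.705

0.705


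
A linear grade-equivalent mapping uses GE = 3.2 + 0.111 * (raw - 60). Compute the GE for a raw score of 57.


raw - median = 57 - 60 = -3
slope * diff = 0.111 * -3 = -0.333
GE = 3.2 + -0.333
GE = 2.867

2.867


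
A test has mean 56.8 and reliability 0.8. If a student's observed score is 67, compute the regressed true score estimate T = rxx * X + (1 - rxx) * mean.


T_est = rxx * X + (1 - rxx) * mean
T_est = 0.8 * 67 + 0.2 * 56.8
T_est = 53.6 + 11.36
T_est = 64.96

64.96


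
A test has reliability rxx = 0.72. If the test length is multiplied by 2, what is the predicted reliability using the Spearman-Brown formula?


r_new = (n * rxx) / (1 + (n-1) * rxx)
r_new = (2 * 0.72) / (1 + 1 * 0.72)
r_new = 1.44 / 1.72
r_new = 0.8372

0.8372


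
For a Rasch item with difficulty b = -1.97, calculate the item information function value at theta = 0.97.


P = 1/(1+exp(-(0.97--1.97))) = 0.9498
I = P*(1-P) = 0.9498 * 0.0502
I = 0.0477

0.0477


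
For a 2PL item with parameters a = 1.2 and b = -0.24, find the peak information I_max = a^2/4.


For 2PL, max info at theta = b = -0.24
I_max = a^2 / 4 = 1.2^2 / 4
= 1.44 / 4
I_max = 0.36

0.36


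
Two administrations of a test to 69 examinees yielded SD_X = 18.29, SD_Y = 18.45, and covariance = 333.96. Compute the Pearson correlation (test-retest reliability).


r = cov(X,Y) / (SD_X * SD_Y)
r = 333.96 / (18.29 * 18.45)
r = 333.96 / 337.4505
r = 0.9897

0.9897


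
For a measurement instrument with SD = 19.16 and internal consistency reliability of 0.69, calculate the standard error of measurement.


SEM = SD * sqrt(1 - rxx)
SEM = 19.16 * sqrt(1 - 0.69)
SEM = 19.16 * sqrt(0.31) = 19.16 * 0.556776
SEM = 10.6678

10.6678


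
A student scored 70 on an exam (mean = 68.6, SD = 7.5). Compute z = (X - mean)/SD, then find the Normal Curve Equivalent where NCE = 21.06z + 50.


z = (X - mean) / SD = (70 - 68.6) / 7.5
z = 1.4 / 7.5
z = 0.1867
NCE = NCE = 21.06z + 50
Carry z at full precision (z = 1.4 / 7.5) into the conversion:
NCE = 21.06 * (1.4 / 7.5) + 50 = 29.484 / 7.5 + 50
NCE = 3.9312 + 50
NCE = 53.9312

53.9312


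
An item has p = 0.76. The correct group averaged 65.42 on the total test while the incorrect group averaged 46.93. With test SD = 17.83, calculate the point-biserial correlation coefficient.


q = 1 - p = 0.24
rpb = ((M1 - M0) / SD) * sqrt(p * q)
rpb = ((65.42 - 46.93) / 17.83) * sqrt(0.76 * 0.24)
rpb = 0.4429

0.4429


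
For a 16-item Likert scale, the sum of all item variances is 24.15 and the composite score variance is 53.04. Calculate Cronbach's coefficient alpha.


alpha = (k/(k-1)) * (1 - sum(si^2)/s_total^2)
= (16/15) * (1 - 24.15/53.04)
alpha = 0.581

0.581


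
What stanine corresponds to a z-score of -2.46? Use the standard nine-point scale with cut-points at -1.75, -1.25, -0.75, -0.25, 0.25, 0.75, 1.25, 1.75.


Stanine boundaries: [-1.75, -1.25, -0.75, -0.25, 0.25, 0.75, 1.25, 1.75]
z = -2.46
Check each boundary:
  z < -1.75
  z < -1.25
  z < -0.75
  z < -0.25
  z < 0.25
  z < 0.75
  z < 1.25
  z < 1.75
Highest qualifying boundary gives stanine = 1

1


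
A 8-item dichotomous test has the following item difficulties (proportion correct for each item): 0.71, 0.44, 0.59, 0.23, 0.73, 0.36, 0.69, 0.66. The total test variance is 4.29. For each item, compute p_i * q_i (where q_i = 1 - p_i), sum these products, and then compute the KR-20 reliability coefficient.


For each item, compute p_i * q_i:
  Item 1: 0.71 * 0.29 = 0.2059
  Item 2: 0.44 * 0.56 = 0.2464
  Item 3: 0.59 * 0.41 = 0.2419
  Item 4: 0.23 * 0.77 = 0.1771
  Item 5: 0.73 * 0.27 = 0.1971
  Item 6: 0.36 * 0.64 = 0.2304
  Item 7: 0.69 * 0.31 = 0.2139
  Item 8: 0.66 * 0.34 = 0.2244
Sum(p_i * q_i) = 0.2059 + 0.2464 + 0.2419 + 0.1771 + 0.1971 + 0.2304 + 0.2139 + 0.2244 = 1.7371
KR-20 = (k/(k-1)) * (1 - Sum(p_i*q_i) / Var_total)
= (8/7) * (1 - 1.7371/4.29)
= 1.1429 * 0.5951
KR-20 = 0.6801

0.6801


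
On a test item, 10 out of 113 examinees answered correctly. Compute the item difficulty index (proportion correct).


Item difficulty p = number correct / total examinees
p = 10 / 113
p = 0.0885

0.0885


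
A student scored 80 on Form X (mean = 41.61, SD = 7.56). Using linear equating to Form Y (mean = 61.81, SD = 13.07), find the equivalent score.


slope = SD_Y / SD_X = 13.07 / 7.56 ~ 1.7288
intercept = mean_Y - slope * mean_X = 61.81 - (13.07 / 7.56) * 41.61 ~ -10.1269
Y = slope * X + intercept. To avoid rounding drift from the rounded slope/intercept, evaluate the equivalent form Y = mean_Y + SD_Y * (X - mean_X) / SD_X at full precision:
Y = 61.81 + 13.07 * (80 - 41.61) / 7.56
Y = 61.81 + 13.07 * 38.39 / 7.56
Y = 61.81 + 501.7573 / 7.56
Y = 61.81 + 66.37
Y = 128.18

128.18


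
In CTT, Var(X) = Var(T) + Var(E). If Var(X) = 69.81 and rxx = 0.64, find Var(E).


var_true = rxx * var_obs = 0.64 * 69.81 = 44.6784
var_error = var_obs - var_true
var_error = 69.81 - 44.6784
var_error = 25.1316

25.1316


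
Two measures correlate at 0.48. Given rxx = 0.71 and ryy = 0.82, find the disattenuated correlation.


r_corrected = rxy / sqrt(rxx * ryy)
= 0.48 / sqrt(0.71 * 0.82)
= 0.48 / sqrt(0.5822)
= 0.48 / 0.76302
r_corrected = 0.6291

0.6291


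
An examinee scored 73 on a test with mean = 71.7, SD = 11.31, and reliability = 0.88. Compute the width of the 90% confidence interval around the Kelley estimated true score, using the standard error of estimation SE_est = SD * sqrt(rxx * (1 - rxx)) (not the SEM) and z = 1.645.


True score estimate = 0.88*73 + 0.12*71.7 = 72.844
SE_est = SD * sqrt(rxx * (1 - rxx)) = 11.31 * sqrt(0.88 * 0.12) = 11.31 * sqrt(0.1056) = 3.675315
CI = T_est +/- z * SE_est, so width = 2 * z * SE_est = 2 * 1.645 * 3.675315
Width = 12.0918

12.0918


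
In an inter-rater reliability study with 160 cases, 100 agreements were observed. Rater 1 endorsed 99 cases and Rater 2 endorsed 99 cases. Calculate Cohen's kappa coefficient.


P_o = 100/160 = 0.625
P_e = (99*99 + 61*61) / 25600 = 0.528203
kappa = (P_o - P_e) / (1 - P_e)
kappa = (0.625 - 0.528203) / (1 - 0.528203)
kappa = 0.2052

0.2052


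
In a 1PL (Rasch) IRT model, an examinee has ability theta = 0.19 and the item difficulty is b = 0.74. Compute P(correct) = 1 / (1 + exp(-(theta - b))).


theta - b = 0.19 - 0.74 = -0.55
exp(-(theta - b)) = exp(0.55) = 1.7333
P = 1 / (1 + 1.7333)
P = 0.3659

0.3659


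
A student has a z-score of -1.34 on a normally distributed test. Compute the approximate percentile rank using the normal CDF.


CDF(z) = 0.5 * (1 + erf(z/sqrt(2)))
erf(-0.9475) = -0.8198
CDF = 0.0901
Percentile rank = 0.0901 * 100 = 9.01

9.01


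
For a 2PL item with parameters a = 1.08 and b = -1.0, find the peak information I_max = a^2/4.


For 2PL, max info at theta = b = -1.0
I_max = a^2 / 4 = 1.08^2 / 4
= 1.1664 / 4
I_max = 0.2916

0.2916


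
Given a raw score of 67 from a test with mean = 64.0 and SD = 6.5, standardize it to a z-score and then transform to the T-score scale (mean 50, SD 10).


z = (X - mean) / SD = (67 - 64.0) / 6.5
z = 3.0 / 6.5
z = 0.4615
T-score = T = 50 + 10z
Carry z at full precision (z = 3.0 / 6.5) into the conversion:
T-score = 50 + 10 * (3.0 / 6.5) = 50 + 30 / 6.5
T-score = 50 + 4.6154
T-score = 54.6154

54.6154


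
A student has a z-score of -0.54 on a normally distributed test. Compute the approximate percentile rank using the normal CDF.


CDF(z) = 0.5 * (1 + erf(z/sqrt(2)))
erf(-0.3818) = -0.4108
CDF = 0.2946
Percentile rank = 0.2946 * 100 = 29.46

29.46


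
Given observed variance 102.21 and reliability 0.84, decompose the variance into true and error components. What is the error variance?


var_true = rxx * var_obs = 0.84 * 102.21 = 85.8564
var_error = var_obs - var_true
var_error = 102.21 - 85.8564
var_error = 16.3536

16.3536


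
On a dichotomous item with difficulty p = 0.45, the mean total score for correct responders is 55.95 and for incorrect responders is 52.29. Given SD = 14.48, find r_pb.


q = 1 - p = 0.55
rpb = ((M1 - M0) / SD) * sqrt(p * q)
rpb = ((55.95 - 52.29) / 14.48) * sqrt(0.45 * 0.55)
rpb = 0.1257

0.1257


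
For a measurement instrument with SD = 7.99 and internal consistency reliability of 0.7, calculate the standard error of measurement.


SEM = SD * sqrt(1 - rxx)
SEM = 7.99 * sqrt(1 - 0.7)
SEM = 7.99 * sqrt(0.3) = 7.99 * 0.547723
SEM = 4.3763

4.3763


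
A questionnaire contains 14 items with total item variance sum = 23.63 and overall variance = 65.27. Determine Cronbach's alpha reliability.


alpha = (k/(k-1)) * (1 - sum(si^2)/s_total^2)
= (14/13) * (1 - 23.63/65.27)
alpha = 0.687

0.687


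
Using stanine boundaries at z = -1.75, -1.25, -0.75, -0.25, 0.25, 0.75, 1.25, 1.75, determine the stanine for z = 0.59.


Stanine boundaries: [-1.75, -1.25, -0.75, -0.25, 0.25, 0.75, 1.25, 1.75]
z = 0.59
Check each boundary:
  z >= -1.75 -> could be stanine 2
  z >= -1.25 -> could be stanine 3
  z >= -0.75 -> could be stanine 4
  z >= -0.25 -> could be stanine 5
  z >= 0.25 -> could be stanine 6
  z < 0.75
  z < 1.25
  z < 1.75
Highest qualifying boundary gives stanine = 6

6


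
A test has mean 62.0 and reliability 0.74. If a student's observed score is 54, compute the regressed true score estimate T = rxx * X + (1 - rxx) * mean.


T_est = rxx * X + (1 - rxx) * mean
T_est = 0.74 * 54 + 0.26 * 62.0
T_est = 39.96 + 16.12
T_est = 56.08

56.08


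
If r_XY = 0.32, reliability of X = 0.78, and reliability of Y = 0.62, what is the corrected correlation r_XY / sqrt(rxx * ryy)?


r_corrected = rxy / sqrt(rxx * ryy)
= 0.32 / sqrt(0.78 * 0.62)
= 0.32 / sqrt(0.4836)
= 0.32 / 0.695414
r_corrected = 0.4602

0.4602


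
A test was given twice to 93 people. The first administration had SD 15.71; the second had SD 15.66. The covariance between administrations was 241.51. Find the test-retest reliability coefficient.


r = cov(X,Y) / (SD_X * SD_Y)
r = 241.51 / (15.71 * 15.66)
r = 241.51 / 246.0186
r = 0.9817

0.9817


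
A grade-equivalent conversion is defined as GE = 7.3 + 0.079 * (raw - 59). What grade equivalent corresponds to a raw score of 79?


raw - median = 79 - 59 = 20
slope * diff = 0.079 * 20 = 1.58
GE = 7.3 + 1.58
GE = 8.88

8.88


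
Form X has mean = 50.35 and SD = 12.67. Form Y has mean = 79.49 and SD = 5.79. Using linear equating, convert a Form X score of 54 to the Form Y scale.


slope = SD_Y / SD_X = 5.79 / 12.67 ~ 0.457
intercept = mean_Y - slope * mean_X = 79.49 - (5.79 / 12.67) * 50.35 ~ 56.4808
Y = slope * X + intercept. To avoid rounding drift from the rounded slope/intercept, evaluate the equivalent form Y = mean_Y + SD_Y * (X - mean_X) / SD_X at full precision:
Y = 79.49 + 5.79 * (54 - 50.35) / 12.67
Y = 79.49 + 5.79 * 3.65 / 12.67
Y = 79.49 + 21.1335 / 12.67
Y = 79.49 + 1.668
Y = 81.158

81.158


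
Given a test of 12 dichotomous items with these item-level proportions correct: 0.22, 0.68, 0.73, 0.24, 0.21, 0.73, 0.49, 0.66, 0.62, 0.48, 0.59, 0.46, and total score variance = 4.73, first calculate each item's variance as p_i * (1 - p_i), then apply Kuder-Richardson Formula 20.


For each item, compute p_i * q_i:
  Item 1: 0.22 * 0.78 = 0.1716
  Item 2: 0.68 * 0.32 = 0.2176
  Item 3: 0.73 * 0.27 = 0.1971
  Item 4: 0.24 * 0.76 = 0.1824
  Item 5: 0.21 * 0.79 = 0.1659
  Item 6: 0.73 * 0.27 = 0.1971
  Item 7: 0.49 * 0.51 = 0.2499
  Item 8: 0.66 * 0.34 = 0.2244
  Item 9: 0.62 * 0.38 = 0.2356
  Item 10: 0.48 * 0.52 = 0.2496
  Item 11: 0.59 * 0.41 = 0.2419
  Item 12: 0.46 * 0.54 = 0.2484
Sum(p_i * q_i) = 0.1716 + 0.2176 + 0.1971 + 0.1824 + 0.1659 + 0.1971 + 0.2499 + 0.2244 + 0.2356 + 0.2496 + 0.2419 + 0.2484 = 2.5815
KR-20 = (k/(k-1)) * (1 - Sum(p_i*q_i) / Var_total)
= (12/11) * (1 - 2.5815/4.73)
= 1.0909 * 0.4542
KR-20 = 0.4955

0.4955


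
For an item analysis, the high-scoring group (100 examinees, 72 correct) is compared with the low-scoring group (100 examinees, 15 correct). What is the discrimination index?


p_upper = 72/100 = 0.72
p_lower = 15/100 = 0.15
D = 0.72 - 0.15 = 0.57

0.57


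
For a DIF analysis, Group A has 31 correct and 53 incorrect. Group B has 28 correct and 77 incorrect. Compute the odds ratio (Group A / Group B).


Odds_A = 31/53 = 0.5849
Odds_B = 28/77 = 0.3636
OR = Odds_A / Odds_B = 0.5849 / 0.3636
Exactly, OR = (31 * 77) / (53 * 28) = 2387 / 1484
OR = 1.6085

1.6085


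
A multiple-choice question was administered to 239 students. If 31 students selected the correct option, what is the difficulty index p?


Item difficulty p = number correct / total examinees
p = 31 / 239
p = 0.1297

0.1297


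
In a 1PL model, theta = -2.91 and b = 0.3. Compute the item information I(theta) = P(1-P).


P = 1/(1+exp(-(-2.91-0.3))) = 0.0388
I = P*(1-P) = 0.0388 * 0.9612
I = 0.0373

0.0373


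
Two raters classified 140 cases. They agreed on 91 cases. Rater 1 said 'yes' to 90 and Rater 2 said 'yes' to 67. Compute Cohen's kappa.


P_o = 91/140 = 0.65
P_e = (90*67 + 50*73) / 19600 = 0.493878
kappa = (P_o - P_e) / (1 - P_e)
kappa = (0.65 - 0.493878) / (1 - 0.493878)
kappa = 0.3085

0.3085


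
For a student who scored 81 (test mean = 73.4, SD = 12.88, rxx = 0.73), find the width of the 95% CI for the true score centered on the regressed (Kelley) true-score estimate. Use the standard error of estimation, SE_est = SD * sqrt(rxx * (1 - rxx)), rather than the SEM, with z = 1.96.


True score estimate = 0.73*81 + 0.27*73.4 = 78.948
SE_est = SD * sqrt(rxx * (1 - rxx)) = 12.88 * sqrt(0.73 * 0.27) = 12.88 * sqrt(0.1971) = 5.718198
CI = T_est +/- z * SE_est, so width = 2 * z * SE_est = 2 * 1.96 * 5.718198
Width = 22.4153

22.4153


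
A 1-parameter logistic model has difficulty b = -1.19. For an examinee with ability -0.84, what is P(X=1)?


theta - b = -0.84 - -1.19 = 0.35
exp(-(theta - b)) = exp(-0.35) = 0.7047
P = 1 / (1 + 0.7047)
P = 0.5866

0.5866


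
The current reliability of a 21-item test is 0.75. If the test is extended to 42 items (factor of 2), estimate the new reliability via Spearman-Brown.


r_new = (n * rxx) / (1 + (n-1) * rxx)
r_new = (2 * 0.75) / (1 + 1 * 0.75)
r_new = 1.5 / 1.75
r_new = 0.8571

0.8571


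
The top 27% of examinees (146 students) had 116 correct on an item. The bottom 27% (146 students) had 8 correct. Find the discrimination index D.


p_upper = 116/146 = 0.7945
p_lower = 8/146 = 0.0548
D = 0.7945 - 0.0548 = 0.7397

0.7397


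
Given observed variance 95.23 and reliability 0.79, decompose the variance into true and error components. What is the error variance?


var_true = rxx * var_obs = 0.79 * 95.23 = 75.2317
var_error = var_obs - var_true
var_error = 95.23 - 75.2317
var_error = 19.9983

19.9983


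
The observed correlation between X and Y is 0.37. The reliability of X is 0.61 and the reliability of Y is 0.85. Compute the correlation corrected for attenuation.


r_corrected = rxy / sqrt(rxx * ryy)
= 0.37 / sqrt(0.61 * 0.85)
= 0.37 / sqrt(0.5185)
= 0.37 / 0.720069
r_corrected = 0.5138

0.5138


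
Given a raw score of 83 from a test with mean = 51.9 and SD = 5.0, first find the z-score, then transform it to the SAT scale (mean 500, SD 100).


z = (X - mean) / SD = (83 - 51.9) / 5.0
z = 31.1 / 5.0
z = 6.22
SAT-scale = SAT = 500 + 100z
Carry z at full precision (z = 31.1 / 5.0) into the conversion:
SAT-scale = 500 + 100 * (31.1 / 5.0) = 500 + 3110 / 5.0
SAT-scale = 500 + 622.0
SAT-scale = 1122.0

1122.0


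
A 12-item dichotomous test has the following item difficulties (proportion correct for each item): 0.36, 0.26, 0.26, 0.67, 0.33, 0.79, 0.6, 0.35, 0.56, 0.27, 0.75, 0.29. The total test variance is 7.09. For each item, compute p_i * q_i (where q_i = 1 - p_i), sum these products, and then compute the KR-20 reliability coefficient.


For each item, compute p_i * q_i:
  Item 1: 0.36 * 0.64 = 0.2304
  Item 2: 0.26 * 0.74 = 0.1924
  Item 3: 0.26 * 0.74 = 0.1924
  Item 4: 0.67 * 0.33 = 0.2211
  Item 5: 0.33 * 0.67 = 0.2211
  Item 6: 0.79 * 0.21 = 0.1659
  Item 7: 0.6 * 0.4 = 0.24
  Item 8: 0.35 * 0.65 = 0.2275
  Item 9: 0.56 * 0.44 = 0.2464
  Item 10: 0.27 * 0.73 = 0.1971
  Item 11: 0.75 * 0.25 = 0.1875
  Item 12: 0.29 * 0.71 = 0.2059
Sum(p_i * q_i) = 0.2304 + 0.1924 + 0.1924 + 0.2211 + 0.2211 + 0.1659 + 0.24 + 0.2275 + 0.2464 + 0.1971 + 0.1875 + 0.2059 = 2.5277
KR-20 = (k/(k-1)) * (1 - Sum(p_i*q_i) / Var_total)
= (12/11) * (1 - 2.5277/7.09)
= 1.0909 * 0.6435
KR-20 = 0.702

0.702


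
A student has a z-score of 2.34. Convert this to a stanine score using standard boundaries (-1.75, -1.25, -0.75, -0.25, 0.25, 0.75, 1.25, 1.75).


Stanine boundaries: [-1.75, -1.25, -0.75, -0.25, 0.25, 0.75, 1.25, 1.75]
z = 2.34
Check each boundary:
  z >= -1.75 -> could be stanine 2
  z >= -1.25 -> could be stanine 3
  z >= -0.75 -> could be stanine 4
  z >= -0.25 -> could be stanine 5
  z >= 0.25 -> could be stanine 6
  z >= 0.75 -> could be stanine 7
  z >= 1.25 -> could be stanine 8
  z >= 1.75 -> could be stanine 9
Highest qualifying boundary gives stanine = 9

9


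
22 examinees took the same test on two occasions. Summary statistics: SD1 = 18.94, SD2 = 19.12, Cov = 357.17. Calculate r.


r = cov(X,Y) / (SD_X * SD_Y)
r = 357.17 / (18.94 * 19.12)
r = 357.17 / 362.1328
r = 0.9863

0.9863


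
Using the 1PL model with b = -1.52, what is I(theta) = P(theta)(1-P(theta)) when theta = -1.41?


P = 1/(1+exp(-(-1.41--1.52))) = 0.5275
I = P*(1-P) = 0.5275 * 0.4725
I = 0.2492

0.2492


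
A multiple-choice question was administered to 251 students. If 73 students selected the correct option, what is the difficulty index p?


Item difficulty p = number correct / total examinees
p = 73 / 251
p = 0.2908

0.2908


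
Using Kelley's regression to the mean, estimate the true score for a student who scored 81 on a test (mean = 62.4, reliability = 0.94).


T_est = rxx * X + (1 - rxx) * mean
T_est = 0.94 * 81 + 0.06 * 62.4
T_est = 76.14 + 3.744
T_est = 79.884

79.884


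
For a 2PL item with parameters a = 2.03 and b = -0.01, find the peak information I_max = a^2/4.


For 2PL, max info at theta = b = -0.01
I_max = a^2 / 4 = 2.03^2 / 4
= 4.1209 / 4
I_max = 1.0302

1.0302


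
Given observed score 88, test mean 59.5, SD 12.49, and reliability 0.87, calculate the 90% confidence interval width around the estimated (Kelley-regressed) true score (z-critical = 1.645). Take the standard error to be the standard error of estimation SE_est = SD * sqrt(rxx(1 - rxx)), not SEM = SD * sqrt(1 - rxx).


True score estimate = 0.87*88 + 0.13*59.5 = 84.295
SE_est = SD * sqrt(rxx * (1 - rxx)) = 12.49 * sqrt(0.87 * 0.13) = 12.49 * sqrt(0.1131) = 4.20043
CI = T_est +/- z * SE_est, so width = 2 * z * SE_est = 2 * 1.645 * 4.20043
Width = 13.8194

13.8194


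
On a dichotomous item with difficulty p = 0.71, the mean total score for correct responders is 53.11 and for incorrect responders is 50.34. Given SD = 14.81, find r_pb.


q = 1 - p = 0.29
rpb = ((M1 - M0) / SD) * sqrt(p * q)
rpb = ((53.11 - 50.34) / 14.81) * sqrt(0.71 * 0.29)
rpb = 0.0849

0.0849


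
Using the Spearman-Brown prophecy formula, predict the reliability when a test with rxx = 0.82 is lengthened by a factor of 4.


r_new = (n * rxx) / (1 + (n-1) * rxx)
r_new = (4 * 0.82) / (1 + 3 * 0.82)
r_new = 3.28 / 3.46
r_new = 0.948

0.948


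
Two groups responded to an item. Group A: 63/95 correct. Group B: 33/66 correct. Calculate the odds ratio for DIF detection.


Odds_A = 63/32 = 1.9688
Odds_B = 33/33 = 1.0
OR = Odds_A / Odds_B = 1.9688 / 1.0
Exactly, OR = (63 * 33) / (32 * 33) = 2079 / 1056
OR = 1.9688

1.9688


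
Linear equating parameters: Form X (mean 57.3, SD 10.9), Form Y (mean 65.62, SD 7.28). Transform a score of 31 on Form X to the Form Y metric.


slope = SD_Y / SD_X = 7.28 / 10.9 ~ 0.6679
intercept = mean_Y - slope * mean_X = 65.62 - (7.28 / 10.9) * 57.3 ~ 27.3499
Y = slope * X + intercept. To avoid rounding drift from the rounded slope/intercept, evaluate the equivalent form Y = mean_Y + SD_Y * (X - mean_X) / SD_X at full precision:
Y = 65.62 + 7.28 * (31 - 57.3) / 10.9
Y = 65.62 - 7.28 * 26.3 / 10.9
Y = 65.62 - 191.464 / 10.9
Y = 65.62 - 17.5655
Y = 48.0545

48.0545


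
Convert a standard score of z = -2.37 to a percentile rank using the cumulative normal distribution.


CDF(z) = 0.5 * (1 + erf(z/sqrt(2)))
erf(-1.6758) = -0.9822
CDF = 0.0089
Percentile rank = 0.0089 * 100 = 0.89

0.89


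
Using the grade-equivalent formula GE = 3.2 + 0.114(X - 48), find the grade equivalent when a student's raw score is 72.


raw - median = 72 - 48 = 24
slope * diff = 0.114 * 24 = 2.736
GE = 3.2 + 2.736
GE = 5.936

5.936


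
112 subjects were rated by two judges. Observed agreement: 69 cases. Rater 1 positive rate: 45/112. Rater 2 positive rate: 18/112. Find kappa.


P_o = 69/112 = 0.616071
P_e = (45*18 + 67*94) / 12544 = 0.566645
kappa = (P_o - P_e) / (1 - P_e)
kappa = (0.616071 - 0.566645) / (1 - 0.566645)
kappa = 0.1141

0.1141


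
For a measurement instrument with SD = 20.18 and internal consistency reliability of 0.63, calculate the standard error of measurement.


SEM = SD * sqrt(1 - rxx)
SEM = 20.18 * sqrt(1 - 0.63)
SEM = 20.18 * sqrt(0.37) = 20.18 * 0.608276
SEM = 12.275

12.275


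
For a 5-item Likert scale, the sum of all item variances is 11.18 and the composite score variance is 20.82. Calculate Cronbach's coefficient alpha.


alpha = (k/(k-1)) * (1 - sum(si^2)/s_total^2)
= (5/4) * (1 - 11.18/20.82)
alpha = 0.5788

0.5788


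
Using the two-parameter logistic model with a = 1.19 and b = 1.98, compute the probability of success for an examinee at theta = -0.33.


a*(theta - b) = 1.19 * (-0.33 - 1.98) = -2.7489
exp(--2.7489) = 15.6254
P = 1 / (1 + 15.6254)
P = 0.0601

0.0601


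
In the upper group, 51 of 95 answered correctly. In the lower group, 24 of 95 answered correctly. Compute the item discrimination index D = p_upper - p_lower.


p_upper = 51/95 = 0.5368
p_lower = 24/95 = 0.2526
D = 0.5368 - 0.2526 = 0.2842

0.2842


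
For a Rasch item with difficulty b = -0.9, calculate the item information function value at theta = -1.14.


P = 1/(1+exp(-(-1.14--0.9))) = 0.4403
I = P*(1-P) = 0.4403 * 0.5597
I = 0.2464

0.2464


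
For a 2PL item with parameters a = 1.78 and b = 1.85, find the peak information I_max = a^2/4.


For 2PL, max info at theta = b = 1.85
I_max = a^2 / 4 = 1.78^2 / 4
= 3.1684 / 4
I_max = 0.7921

0.7921


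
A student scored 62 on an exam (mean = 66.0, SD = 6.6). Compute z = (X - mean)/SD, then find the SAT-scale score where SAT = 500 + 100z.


z = (X - mean) / SD = (62 - 66.0) / 6.6
z = -4.0 / 6.6
z = -0.6061
SAT-scale = SAT = 500 + 100z
Carry z at full precision (z = -4.0 / 6.6) into the conversion:
SAT-scale = 500 + 100 * (-4.0 / 6.6) = 500 + -400 / 6.6
SAT-scale = 500 + -60.6061
SAT-scale = 439.3939

439.3939


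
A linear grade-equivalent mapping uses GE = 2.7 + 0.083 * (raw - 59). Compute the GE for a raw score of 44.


raw - median = 44 - 59 = -15
slope * diff = 0.083 * -15 = -1.245
GE = 2.7 + -1.245
GE = 1.455

1.455


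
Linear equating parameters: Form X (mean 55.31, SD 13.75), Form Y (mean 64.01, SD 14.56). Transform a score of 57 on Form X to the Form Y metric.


slope = SD_Y / SD_X = 14.56 / 13.75 ~ 1.0589
intercept = mean_Y - slope * mean_X = 64.01 - (14.56 / 13.75) * 55.31 ~ 5.4417
Y = slope * X + intercept. To avoid rounding drift from the rounded slope/intercept, evaluate the equivalent form Y = mean_Y + SD_Y * (X - mean_X) / SD_X at full precision:
Y = 64.01 + 14.56 * (57 - 55.31) / 13.75
Y = 64.01 + 14.56 * 1.69 / 13.75
Y = 64.01 + 24.6064 / 13.75
Y = 64.01 + 1.7896
Y = 65.7996

65.7996


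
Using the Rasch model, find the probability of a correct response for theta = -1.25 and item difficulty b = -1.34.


theta - b = -1.25 - -1.34 = 0.09
exp(-(theta - b)) = exp(-0.09) = 0.9139
P = 1 / (1 + 0.9139)
P = 0.5225

0.5225


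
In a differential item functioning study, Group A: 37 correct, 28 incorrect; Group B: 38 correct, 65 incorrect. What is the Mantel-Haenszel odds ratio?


Odds_A = 37/28 = 1.3214
Odds_B = 38/65 = 0.5846
OR = Odds_A / Odds_B = 1.3214 / 0.5846
Exactly, OR = (37 * 65) / (28 * 38) = 2405 / 1064
OR = 2.2603

2.2603


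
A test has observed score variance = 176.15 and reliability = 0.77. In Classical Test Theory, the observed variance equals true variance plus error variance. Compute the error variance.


var_true = rxx * var_obs = 0.77 * 176.15 = 135.6355
var_error = var_obs - var_true
var_error = 176.15 - 135.6355
var_error = 40.5145

40.5145


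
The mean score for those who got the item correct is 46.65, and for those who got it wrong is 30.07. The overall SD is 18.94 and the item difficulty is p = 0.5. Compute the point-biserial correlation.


q = 1 - p = 0.5
rpb = ((M1 - M0) / SD) * sqrt(p * q)
rpb = ((46.65 - 30.07) / 18.94) * sqrt(0.5 * 0.5)
rpb = 0.4377

0.4377


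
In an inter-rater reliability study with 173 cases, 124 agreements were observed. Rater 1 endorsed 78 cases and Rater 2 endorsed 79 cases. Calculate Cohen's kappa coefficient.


P_o = 124/173 = 0.716763
P_e = (78*79 + 95*94) / 29929 = 0.50426
kappa = (P_o - P_e) / (1 - P_e)
kappa = (0.716763 - 0.50426) / (1 - 0.50426)
kappa = 0.4287

0.4287


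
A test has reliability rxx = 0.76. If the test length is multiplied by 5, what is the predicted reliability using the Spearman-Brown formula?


r_new = (n * rxx) / (1 + (n-1) * rxx)
r_new = (5 * 0.76) / (1 + 4 * 0.76)
r_new = 3.8 / 4.04
r_new = 0.9406

0.9406


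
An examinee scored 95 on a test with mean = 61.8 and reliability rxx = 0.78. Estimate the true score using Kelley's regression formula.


T_est = rxx * X + (1 - rxx) * mean
T_est = 0.78 * 95 + 0.22 * 61.8
T_est = 74.1 + 13.596
T_est = 87.696

87.696


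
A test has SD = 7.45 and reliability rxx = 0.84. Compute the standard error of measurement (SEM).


SEM = SD * sqrt(1 - rxx)
SEM = 7.45 * sqrt(1 - 0.84)
SEM = 7.45 * sqrt(0.16) = 7.45 * 0.4
SEM = 2.98

2.98


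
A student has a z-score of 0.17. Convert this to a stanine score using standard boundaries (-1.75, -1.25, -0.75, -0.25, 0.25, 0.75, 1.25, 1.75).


Stanine boundaries: [-1.75, -1.25, -0.75, -0.25, 0.25, 0.75, 1.25, 1.75]
z = 0.17
Check each boundary:
  z >= -1.75 -> could be stanine 2
  z >= -1.25 -> could be stanine 3
  z >= -0.75 -> could be stanine 4
  z >= -0.25 -> could be stanine 5
  z < 0.25
  z < 0.75
  z < 1.25
  z < 1.75
Highest qualifying boundary gives stanine = 5

5


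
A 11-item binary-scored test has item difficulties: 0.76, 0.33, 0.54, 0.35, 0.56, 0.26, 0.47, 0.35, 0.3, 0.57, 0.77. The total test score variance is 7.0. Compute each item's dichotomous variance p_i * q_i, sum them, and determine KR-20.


For each item, compute p_i * q_i:
  Item 1: 0.76 * 0.24 = 0.1824
  Item 2: 0.33 * 0.67 = 0.2211
  Item 3: 0.54 * 0.46 = 0.2484
  Item 4: 0.35 * 0.65 = 0.2275
  Item 5: 0.56 * 0.44 = 0.2464
  Item 6: 0.26 * 0.74 = 0.1924
  Item 7: 0.47 * 0.53 = 0.2491
  Item 8: 0.35 * 0.65 = 0.2275
  Item 9: 0.3 * 0.7 = 0.21
  Item 10: 0.57 * 0.43 = 0.2451
  Item 11: 0.77 * 0.23 = 0.1771
Sum(p_i * q_i) = 0.1824 + 0.2211 + 0.2484 + 0.2275 + 0.2464 + 0.1924 + 0.2491 + 0.2275 + 0.21 + 0.2451 + 0.1771 = 2.427
KR-20 = (k/(k-1)) * (1 - Sum(p_i*q_i) / Var_total)
= (11/10) * (1 - 2.427/7.0)
= 1.1 * 0.6533
KR-20 = 0.7186

0.7186


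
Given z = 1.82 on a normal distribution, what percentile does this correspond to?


CDF(z) = 0.5 * (1 + erf(z/sqrt(2)))
erf(1.2869) = 0.9312
CDF = 0.9656
Percentile rank = 0.9656 * 100 = 96.56

96.56


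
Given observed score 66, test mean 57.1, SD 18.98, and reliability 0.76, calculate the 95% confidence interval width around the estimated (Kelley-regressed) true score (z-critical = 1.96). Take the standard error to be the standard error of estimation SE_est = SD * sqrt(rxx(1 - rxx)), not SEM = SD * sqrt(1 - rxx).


True score estimate = 0.76*66 + 0.24*57.1 = 63.864
SE_est = SD * sqrt(rxx * (1 - rxx)) = 18.98 * sqrt(0.76 * 0.24) = 18.98 * sqrt(0.1824) = 8.106038
CI = T_est +/- z * SE_est, so width = 2 * z * SE_est = 2 * 1.96 * 8.106038
Width = 31.7757

31.7757


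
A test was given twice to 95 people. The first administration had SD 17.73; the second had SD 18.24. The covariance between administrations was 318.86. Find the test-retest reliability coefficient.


r = cov(X,Y) / (SD_X * SD_Y)
r = 318.86 / (17.73 * 18.24)
r = 318.86 / 323.3952
r = 0.986

0.986


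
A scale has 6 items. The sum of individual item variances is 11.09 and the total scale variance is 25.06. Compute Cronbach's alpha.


alpha = (k/(k-1)) * (1 - sum(si^2)/s_total^2)
= (6/5) * (1 - 11.09/25.06)
alpha = 0.669

0.669


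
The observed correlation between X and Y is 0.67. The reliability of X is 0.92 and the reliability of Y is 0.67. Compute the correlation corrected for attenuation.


r_corrected = rxy / sqrt(rxx * ryy)
= 0.67 / sqrt(0.92 * 0.67)
= 0.67 / sqrt(0.6164)
= 0.67 / 0.785111
r_corrected = 0.8534

0.8534


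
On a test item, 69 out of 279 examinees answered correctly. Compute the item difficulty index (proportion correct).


Item difficulty p = number correct / total examinees
p = 69 / 279
p = 0.2473

0.2473


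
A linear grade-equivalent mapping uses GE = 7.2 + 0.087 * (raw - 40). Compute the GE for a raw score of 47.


raw - median = 47 - 40 = 7
slope * diff = 0.087 * 7 = 0.609
GE = 7.2 + 0.609
GE = 7.809

7.809


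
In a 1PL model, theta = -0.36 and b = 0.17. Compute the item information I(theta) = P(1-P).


P = 1/(1+exp(-(-0.36-0.17))) = 0.3705
I = P*(1-P) = 0.3705 * 0.6295
I = 0.2332

0.2332


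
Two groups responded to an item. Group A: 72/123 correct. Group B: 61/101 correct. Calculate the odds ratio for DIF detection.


Odds_A = 72/51 = 1.4118
Odds_B = 61/40 = 1.525
OR = Odds_A / Odds_B = 1.4118 / 1.525
Exactly, OR = (72 * 40) / (51 * 61) = 2880 / 3111
OR = 0.9257

0.9257


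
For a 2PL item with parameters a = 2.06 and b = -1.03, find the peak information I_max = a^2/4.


For 2PL, max info at theta = b = -1.03
I_max = a^2 / 4 = 2.06^2 / 4
= 4.2436 / 4
I_max = 1.0609

1.0609


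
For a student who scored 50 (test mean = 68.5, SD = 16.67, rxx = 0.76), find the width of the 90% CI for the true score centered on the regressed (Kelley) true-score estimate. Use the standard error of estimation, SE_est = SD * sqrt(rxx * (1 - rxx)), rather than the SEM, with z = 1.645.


True score estimate = 0.76*50 + 0.24*68.5 = 54.44
SE_est = SD * sqrt(rxx * (1 - rxx)) = 16.67 * sqrt(0.76 * 0.24) = 16.67 * sqrt(0.1824) = 7.119476
CI = T_est +/- z * SE_est, so width = 2 * z * SE_est = 2 * 1.645 * 7.119476
Width = 23.4231

23.4231


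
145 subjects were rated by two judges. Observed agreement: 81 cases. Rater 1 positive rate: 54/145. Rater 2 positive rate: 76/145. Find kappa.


P_o = 81/145 = 0.558621
P_e = (54*76 + 91*69) / 21025 = 0.493841
kappa = (P_o - P_e) / (1 - P_e)
kappa = (0.558621 - 0.493841) / (1 - 0.493841)
kappa = 0.128

0.128


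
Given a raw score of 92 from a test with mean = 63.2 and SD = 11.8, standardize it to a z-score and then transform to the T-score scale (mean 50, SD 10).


z = (X - mean) / SD = (92 - 63.2) / 11.8
z = 28.8 / 11.8
z = 2.4407
T-score = T = 50 + 10z
Carry z at full precision (z = 28.8 / 11.8) into the conversion:
T-score = 50 + 10 * (28.8 / 11.8) = 50 + 288 / 11.8
T-score = 50 + 24.4068
T-score = 74.4068

74.4068


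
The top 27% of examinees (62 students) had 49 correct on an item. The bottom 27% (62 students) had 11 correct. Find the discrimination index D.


p_upper = 49/62 = 0.7903
p_lower = 11/62 = 0.1774
D = 0.7903 - 0.1774 = 0.6129

0.6129


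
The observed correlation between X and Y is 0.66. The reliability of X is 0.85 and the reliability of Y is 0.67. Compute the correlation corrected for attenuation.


r_corrected = rxy / sqrt(rxx * ryy)
= 0.66 / sqrt(0.85 * 0.67)
= 0.66 / sqrt(0.5695)
= 0.66 / 0.754652
r_corrected = 0.8746

0.8746


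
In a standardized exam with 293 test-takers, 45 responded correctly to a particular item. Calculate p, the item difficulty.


Item difficulty p = number correct / total examinees
p = 45 / 293
p = 0.1536

0.1536


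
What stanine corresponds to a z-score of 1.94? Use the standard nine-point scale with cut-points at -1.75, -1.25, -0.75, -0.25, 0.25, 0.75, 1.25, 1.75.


Stanine boundaries: [-1.75, -1.25, -0.75, -0.25, 0.25, 0.75, 1.25, 1.75]
z = 1.94
Check each boundary:
  z >= -1.75 -> could be stanine 2
  z >= -1.25 -> could be stanine 3
  z >= -0.75 -> could be stanine 4
  z >= -0.25 -> could be stanine 5
  z >= 0.25 -> could be stanine 6
  z >= 0.75 -> could be stanine 7
  z >= 1.25 -> could be stanine 8
  z >= 1.75 -> could be stanine 9
Highest qualifying boundary gives stanine = 9

9


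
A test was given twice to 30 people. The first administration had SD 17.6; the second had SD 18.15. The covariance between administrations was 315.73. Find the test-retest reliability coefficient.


r = cov(X,Y) / (SD_X * SD_Y)
r = 315.73 / (17.6 * 18.15)
r = 315.73 / 319.44
r = 0.9884

0.9884
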